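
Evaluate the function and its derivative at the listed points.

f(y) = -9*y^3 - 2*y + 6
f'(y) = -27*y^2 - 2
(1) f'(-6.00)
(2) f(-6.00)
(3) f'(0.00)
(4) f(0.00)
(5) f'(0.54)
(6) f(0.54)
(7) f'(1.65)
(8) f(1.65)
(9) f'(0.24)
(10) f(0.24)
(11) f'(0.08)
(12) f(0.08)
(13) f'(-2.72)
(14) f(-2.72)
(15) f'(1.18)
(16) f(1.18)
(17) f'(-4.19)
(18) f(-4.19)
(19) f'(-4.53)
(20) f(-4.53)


(1) = -974.00
(2) = 1962.00
(3) = -2.00
(4) = 6.00
(5) = -9.87
(6) = 3.50
(7) = -75.51
(8) = -37.73
(9) = -3.56
(10) = 5.40
(11) = -2.17
(12) = 5.84
(13) = -201.76
(14) = 192.55
(15) = -39.59
(16) = -11.15
(17) = -476.01
(18) = 676.42
(19) = -556.06
(20) = 851.70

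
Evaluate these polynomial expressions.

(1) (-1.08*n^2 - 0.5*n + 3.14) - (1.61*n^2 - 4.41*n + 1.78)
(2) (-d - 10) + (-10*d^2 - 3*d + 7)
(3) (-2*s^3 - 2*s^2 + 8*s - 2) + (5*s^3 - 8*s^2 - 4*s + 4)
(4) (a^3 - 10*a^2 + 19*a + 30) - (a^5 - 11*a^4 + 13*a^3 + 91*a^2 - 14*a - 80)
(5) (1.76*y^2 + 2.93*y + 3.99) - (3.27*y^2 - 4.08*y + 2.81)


(1) = -2.69*n^2 + 3.91*n + 1.36
(2) = -10*d^2 - 4*d - 3
(3) = 3*s^3 - 10*s^2 + 4*s + 2
(4) = -a^5 + 11*a^4 - 12*a^3 - 101*a^2 + 33*a + 110
(5) = -1.51*y^2 + 7.01*y + 1.18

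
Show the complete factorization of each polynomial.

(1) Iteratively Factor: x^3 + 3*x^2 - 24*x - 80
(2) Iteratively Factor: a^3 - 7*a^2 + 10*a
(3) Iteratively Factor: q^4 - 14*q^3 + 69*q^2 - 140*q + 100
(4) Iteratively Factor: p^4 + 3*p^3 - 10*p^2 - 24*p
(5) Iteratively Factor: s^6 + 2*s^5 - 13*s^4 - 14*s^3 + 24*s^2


(1) = (x + 4)*(x^2 - x - 20) = (x + 4)^2*(x - 5)
(2) = (a - 5)*(a^2 - 2*a) = (a - 5)*(a - 2)*(a)
(3) = (q - 2)*(q^3 - 12*q^2 + 45*q - 50) = (q - 5)*(q - 2)*(q^2 - 7*q + 10) = (q - 5)*(q - 2)^2*(q - 5)
(4) = (p + 4)*(p^3 - p^2 - 6*p) = (p + 2)*(p + 4)*(p^2 - 3*p) = (p - 3)*(p + 2)*(p + 4)*(p)
(5) = (s + 4)*(s^5 - 2*s^4 - 5*s^3 + 6*s^2) = s*(s + 4)*(s^4 - 2*s^3 - 5*s^2 + 6*s) = s*(s - 3)*(s + 4)*(s^3 + s^2 - 2*s) = s^2*(s - 3)*(s + 4)*(s^2 + s - 2) = s^2*(s - 3)*(s - 1)*(s + 4)*(s + 2)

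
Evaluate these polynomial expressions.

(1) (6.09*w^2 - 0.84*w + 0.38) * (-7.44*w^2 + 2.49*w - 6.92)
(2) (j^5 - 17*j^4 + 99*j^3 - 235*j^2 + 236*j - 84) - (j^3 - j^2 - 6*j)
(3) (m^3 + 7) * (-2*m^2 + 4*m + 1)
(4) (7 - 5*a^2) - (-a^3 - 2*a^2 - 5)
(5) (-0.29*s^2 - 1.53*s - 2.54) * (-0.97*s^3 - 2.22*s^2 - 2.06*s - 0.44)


(1) = -45.3096*w^4 + 21.4137*w^3 - 47.0616*w^2 + 6.759*w - 2.6296
(2) = j^5 - 17*j^4 + 98*j^3 - 234*j^2 + 242*j - 84
(3) = -2*m^5 + 4*m^4 + m^3 - 14*m^2 + 28*m + 7
(4) = a^3 - 3*a^2 + 12
(5) = 0.2813*s^5 + 2.1279*s^4 + 6.4578*s^3 + 8.9182*s^2 + 5.9056*s + 1.1176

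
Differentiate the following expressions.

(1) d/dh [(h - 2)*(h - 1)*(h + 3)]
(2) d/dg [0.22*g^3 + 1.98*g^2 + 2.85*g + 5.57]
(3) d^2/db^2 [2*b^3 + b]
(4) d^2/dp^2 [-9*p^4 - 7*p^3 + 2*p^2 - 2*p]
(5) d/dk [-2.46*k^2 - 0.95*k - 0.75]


(1) = 3*h^2 - 7
(2) = 0.66*g^2 + 3.96*g + 2.85
(3) = 12*b
(4) = -108*p^2 - 42*p + 4
(5) = -4.92*k - 0.95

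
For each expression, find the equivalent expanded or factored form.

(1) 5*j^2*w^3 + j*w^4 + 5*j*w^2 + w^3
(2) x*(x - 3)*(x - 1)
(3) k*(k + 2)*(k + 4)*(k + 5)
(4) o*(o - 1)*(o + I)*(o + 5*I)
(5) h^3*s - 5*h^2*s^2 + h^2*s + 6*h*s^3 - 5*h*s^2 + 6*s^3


(1) = w^2*(5*j + w)*(j*w + 1)
(2) = x^3 - 4*x^2 + 3*x
(3) = k^4 + 11*k^3 + 38*k^2 + 40*k
(4) = o^4 - o^3 + 6*I*o^3 - 5*o^2 - 6*I*o^2 + 5*o
(5) = (h - 3*s)*(h - 2*s)*(h*s + s)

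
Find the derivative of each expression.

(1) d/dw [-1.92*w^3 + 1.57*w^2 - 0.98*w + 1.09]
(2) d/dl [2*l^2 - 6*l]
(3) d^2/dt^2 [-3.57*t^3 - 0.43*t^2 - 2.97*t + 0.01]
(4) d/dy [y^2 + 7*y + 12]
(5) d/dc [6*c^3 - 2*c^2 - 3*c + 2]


(1) = -5.76*w^2 + 3.14*w - 0.98
(2) = 4*l - 6
(3) = -21.42*t - 0.86
(4) = 2*y + 7
(5) = 18*c^2 - 4*c - 3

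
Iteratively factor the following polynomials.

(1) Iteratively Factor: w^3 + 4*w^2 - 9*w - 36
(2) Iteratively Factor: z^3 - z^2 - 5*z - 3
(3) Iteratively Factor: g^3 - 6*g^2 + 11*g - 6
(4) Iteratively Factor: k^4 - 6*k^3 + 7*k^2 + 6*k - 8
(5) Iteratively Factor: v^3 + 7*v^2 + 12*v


(1) = (w + 3)*(w^2 + w - 12) = (w - 3)*(w + 3)*(w + 4)
(2) = (z - 3)*(z^2 + 2*z + 1) = (z - 3)*(z + 1)*(z + 1)
(3) = (g - 2)*(g^2 - 4*g + 3) = (g - 2)*(g - 1)*(g - 3)
(4) = (k - 2)*(k^3 - 4*k^2 - k + 4) = (k - 4)*(k - 2)*(k^2 - 1) = (k - 4)*(k - 2)*(k + 1)*(k - 1)
(5) = (v + 4)*(v^2 + 3*v) = v*(v + 4)*(v + 3)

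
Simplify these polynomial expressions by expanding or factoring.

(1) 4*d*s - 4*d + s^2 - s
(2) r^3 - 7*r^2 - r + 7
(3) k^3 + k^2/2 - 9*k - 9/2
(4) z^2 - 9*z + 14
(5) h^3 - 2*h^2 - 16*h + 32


(1) = (4*d + s)*(s - 1)
(2) = (r - 7)*(r - 1)*(r + 1)
(3) = (k - 3)*(k + 1/2)*(k + 3)
(4) = (z - 7)*(z - 2)
(5) = (h - 4)*(h - 2)*(h + 4)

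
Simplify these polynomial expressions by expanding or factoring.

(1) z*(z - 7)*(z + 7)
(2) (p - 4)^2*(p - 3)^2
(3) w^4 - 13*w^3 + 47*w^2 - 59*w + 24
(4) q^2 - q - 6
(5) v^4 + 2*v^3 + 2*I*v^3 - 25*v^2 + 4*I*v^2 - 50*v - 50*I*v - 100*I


(1) = z^3 - 49*z
(2) = p^4 - 14*p^3 + 73*p^2 - 168*p + 144
(3) = (w - 8)*(w - 3)*(w - 1)^2
(4) = (q - 3)*(q + 2)
(5) = (v - 5)*(v + 2)*(v + 5)*(v + 2*I)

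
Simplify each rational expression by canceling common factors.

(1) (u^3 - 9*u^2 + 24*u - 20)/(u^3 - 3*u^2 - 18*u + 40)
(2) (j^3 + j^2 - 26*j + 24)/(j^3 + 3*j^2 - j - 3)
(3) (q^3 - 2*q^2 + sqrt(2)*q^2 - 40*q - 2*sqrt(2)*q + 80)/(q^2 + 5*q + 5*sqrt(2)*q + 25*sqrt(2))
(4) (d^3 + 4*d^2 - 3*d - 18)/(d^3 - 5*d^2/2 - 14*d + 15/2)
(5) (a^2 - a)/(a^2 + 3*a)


(1) = (u - 2)/(u + 4)
(2) = (j^2 + 2*j - 24)/(j^2 + 4*j + 3)
(3) = (q^2 + q*(-4*sqrt(2) - 2) + 8*sqrt(2))/(q + 5)
(4) = (2*d^2 + 2*d - 12)/(2*d^2 - 11*d + 5)
(5) = (a - 1)/(a + 3)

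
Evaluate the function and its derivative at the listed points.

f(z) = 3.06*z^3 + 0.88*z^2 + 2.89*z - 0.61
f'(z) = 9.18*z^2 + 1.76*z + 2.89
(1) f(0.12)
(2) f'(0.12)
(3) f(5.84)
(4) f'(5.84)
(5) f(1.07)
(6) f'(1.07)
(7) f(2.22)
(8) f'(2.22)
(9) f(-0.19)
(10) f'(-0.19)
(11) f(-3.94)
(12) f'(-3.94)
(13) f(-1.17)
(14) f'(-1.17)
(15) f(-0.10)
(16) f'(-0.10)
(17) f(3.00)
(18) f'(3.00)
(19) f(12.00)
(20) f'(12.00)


(1) = -0.25
(2) = 3.23
(3) = 655.76
(4) = 326.26
(5) = 7.24
(6) = 15.28
(7) = 43.62
(8) = 52.04
(9) = -1.15
(10) = 2.89
(11) = -185.49
(12) = 138.46
(13) = -7.69
(14) = 13.40
(15) = -0.89
(16) = 2.81
(17) = 98.60
(18) = 90.79
(19) = 5448.47
(20) = 1345.93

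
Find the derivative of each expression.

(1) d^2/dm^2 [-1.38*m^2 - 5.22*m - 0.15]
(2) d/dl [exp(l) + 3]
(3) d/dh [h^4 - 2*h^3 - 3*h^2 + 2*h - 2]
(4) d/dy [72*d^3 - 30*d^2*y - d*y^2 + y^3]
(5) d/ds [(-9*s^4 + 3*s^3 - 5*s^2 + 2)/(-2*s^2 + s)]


(1) = -2.76000000000000
(2) = exp(l)
(3) = 4*h^3 - 6*h^2 - 6*h + 2
(4) = -30*d^2 - 2*d*y + 3*y^2
(5) = (36*s^5 - 33*s^4 + 6*s^3 - 5*s^2 + 8*s - 2)/(s^2*(4*s^2 - 4*s + 1))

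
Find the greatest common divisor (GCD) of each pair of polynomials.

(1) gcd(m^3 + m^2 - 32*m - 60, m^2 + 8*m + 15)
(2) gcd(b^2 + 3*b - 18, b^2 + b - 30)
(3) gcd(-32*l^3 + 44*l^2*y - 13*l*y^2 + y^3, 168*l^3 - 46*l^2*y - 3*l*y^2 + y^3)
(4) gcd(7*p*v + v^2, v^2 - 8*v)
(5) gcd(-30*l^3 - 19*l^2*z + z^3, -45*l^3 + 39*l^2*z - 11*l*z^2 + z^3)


(1) = m + 5
(2) = gcd((b - 3)*(b + 6), (b - 5)*(b + 6)) = b + 6
(3) = gcd((-8*l + y)*(-4*l + y)*(-l + y), (-6*l + y)*(-4*l + y)*(7*l + y)) = -4*l + y
(4) = v
(5) = gcd((-5*l + z)*(2*l + z)*(3*l + z), (-5*l + z)*(-3*l + z)^2) = -5*l + z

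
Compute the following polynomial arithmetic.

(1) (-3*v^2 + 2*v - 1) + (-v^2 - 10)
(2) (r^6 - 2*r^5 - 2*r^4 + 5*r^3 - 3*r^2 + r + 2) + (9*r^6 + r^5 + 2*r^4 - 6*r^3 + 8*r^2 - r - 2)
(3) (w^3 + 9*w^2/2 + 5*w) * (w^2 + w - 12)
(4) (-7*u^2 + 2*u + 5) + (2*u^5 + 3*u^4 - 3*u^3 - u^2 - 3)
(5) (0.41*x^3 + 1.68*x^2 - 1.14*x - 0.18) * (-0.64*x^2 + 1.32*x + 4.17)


(1) = -4*v^2 + 2*v - 11
(2) = 10*r^6 - r^5 - r^3 + 5*r^2
(3) = w^5 + 11*w^4/2 - 5*w^3/2 - 49*w^2 - 60*w
(4) = 2*u^5 + 3*u^4 - 3*u^3 - 8*u^2 + 2*u + 2
(5) = -0.2624*x^5 - 0.534*x^4 + 4.6569*x^3 + 5.616*x^2 - 4.9914*x - 0.7506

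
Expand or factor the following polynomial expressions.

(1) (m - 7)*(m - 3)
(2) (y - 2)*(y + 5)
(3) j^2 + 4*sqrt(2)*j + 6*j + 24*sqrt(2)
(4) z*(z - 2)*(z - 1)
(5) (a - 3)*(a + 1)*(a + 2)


(1) = m^2 - 10*m + 21
(2) = y^2 + 3*y - 10
(3) = (j + 6)*(j + 4*sqrt(2))
(4) = z^3 - 3*z^2 + 2*z
(5) = a^3 - 7*a - 6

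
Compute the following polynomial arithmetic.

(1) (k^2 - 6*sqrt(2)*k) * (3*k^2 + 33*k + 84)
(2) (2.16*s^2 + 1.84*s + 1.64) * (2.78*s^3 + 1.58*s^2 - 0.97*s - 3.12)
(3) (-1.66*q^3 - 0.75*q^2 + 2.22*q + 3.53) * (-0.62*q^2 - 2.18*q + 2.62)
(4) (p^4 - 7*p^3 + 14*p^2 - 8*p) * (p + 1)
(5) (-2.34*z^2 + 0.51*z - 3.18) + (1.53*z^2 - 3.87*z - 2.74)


(1) = 3*k^4 - 18*sqrt(2)*k^3 + 33*k^3 - 198*sqrt(2)*k^2 + 84*k^2 - 504*sqrt(2)*k
(2) = 6.0048*s^5 + 8.528*s^4 + 5.3712*s^3 - 5.9328*s^2 - 7.3316*s - 5.1168
(3) = 1.0292*q^5 + 4.0838*q^4 - 4.0906*q^3 - 8.9932*q^2 - 1.879*q + 9.2486
(4) = p^5 - 6*p^4 + 7*p^3 + 6*p^2 - 8*p
(5) = -0.81*z^2 - 3.36*z - 5.92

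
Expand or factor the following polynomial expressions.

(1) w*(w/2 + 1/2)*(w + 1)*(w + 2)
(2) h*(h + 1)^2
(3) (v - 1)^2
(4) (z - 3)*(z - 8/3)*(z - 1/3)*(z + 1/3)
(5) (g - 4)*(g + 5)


(1) = w^4/2 + 2*w^3 + 5*w^2/2 + w
(2) = h^3 + 2*h^2 + h
(3) = v^2 - 2*v + 1
(4) = z^4 - 17*z^3/3 + 71*z^2/9 + 17*z/27 - 8/9
(5) = g^2 + g - 20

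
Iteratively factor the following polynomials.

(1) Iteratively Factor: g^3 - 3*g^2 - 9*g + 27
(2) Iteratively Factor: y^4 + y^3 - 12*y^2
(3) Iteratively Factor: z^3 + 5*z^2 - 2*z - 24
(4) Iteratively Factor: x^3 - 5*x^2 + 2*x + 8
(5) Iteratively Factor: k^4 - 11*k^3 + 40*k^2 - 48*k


(1) = (g + 3)*(g^2 - 6*g + 9) = (g - 3)*(g + 3)*(g - 3)
(2) = (y)*(y^3 + y^2 - 12*y) = y^2*(y^2 + y - 12) = y^2*(y - 3)*(y + 4)
(3) = (z - 2)*(z^2 + 7*z + 12) = (z - 2)*(z + 3)*(z + 4)
(4) = (x + 1)*(x^2 - 6*x + 8) = (x - 2)*(x + 1)*(x - 4)
(5) = (k)*(k^3 - 11*k^2 + 40*k - 48) = k*(k - 3)*(k^2 - 8*k + 16) = k*(k - 4)*(k - 3)*(k - 4)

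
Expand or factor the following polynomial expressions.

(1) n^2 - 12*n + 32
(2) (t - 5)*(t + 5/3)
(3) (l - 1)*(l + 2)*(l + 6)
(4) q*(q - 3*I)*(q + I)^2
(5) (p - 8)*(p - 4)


(1) = (n - 8)*(n - 4)
(2) = t^2 - 10*t/3 - 25/3
(3) = l^3 + 7*l^2 + 4*l - 12
(4) = q^4 - I*q^3 + 5*q^2 + 3*I*q
(5) = p^2 - 12*p + 32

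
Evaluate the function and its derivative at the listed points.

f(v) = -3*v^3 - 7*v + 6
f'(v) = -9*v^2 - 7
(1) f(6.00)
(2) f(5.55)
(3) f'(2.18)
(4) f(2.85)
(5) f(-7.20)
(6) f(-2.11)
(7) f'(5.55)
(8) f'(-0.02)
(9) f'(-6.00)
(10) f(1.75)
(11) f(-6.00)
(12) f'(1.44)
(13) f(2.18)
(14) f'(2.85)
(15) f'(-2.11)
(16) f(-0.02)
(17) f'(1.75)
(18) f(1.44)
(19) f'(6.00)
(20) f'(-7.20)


(1) = -684.00
(2) = -545.71
(3) = -49.77
(4) = -83.40
(5) = 1176.14
(6) = 48.95
(7) = -284.22
(8) = -7.00
(9) = -331.00
(10) = -22.33
(11) = 696.00
(12) = -25.66
(13) = -40.34
(14) = -80.10
(15) = -47.07
(16) = 6.14
(17) = -34.56
(18) = -13.04
(19) = -331.00
(20) = -473.56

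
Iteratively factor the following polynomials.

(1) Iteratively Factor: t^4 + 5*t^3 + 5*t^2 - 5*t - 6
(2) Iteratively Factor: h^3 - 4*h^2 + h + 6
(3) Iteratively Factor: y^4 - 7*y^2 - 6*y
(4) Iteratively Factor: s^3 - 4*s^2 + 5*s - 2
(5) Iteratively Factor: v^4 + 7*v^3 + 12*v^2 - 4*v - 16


(1) = (t - 1)*(t^3 + 6*t^2 + 11*t + 6) = (t - 1)*(t + 3)*(t^2 + 3*t + 2) = (t - 1)*(t + 1)*(t + 3)*(t + 2)
(2) = (h - 3)*(h^2 - h - 2) = (h - 3)*(h + 1)*(h - 2)
(3) = (y + 2)*(y^3 - 2*y^2 - 3*y) = (y - 3)*(y + 2)*(y^2 + y) = y*(y - 3)*(y + 2)*(y + 1)
(4) = (s - 1)*(s^2 - 3*s + 2) = (s - 1)^2*(s - 2)
(5) = (v - 1)*(v^3 + 8*v^2 + 20*v + 16) = (v - 1)*(v + 4)*(v^2 + 4*v + 4) = (v - 1)*(v + 2)*(v + 4)*(v + 2)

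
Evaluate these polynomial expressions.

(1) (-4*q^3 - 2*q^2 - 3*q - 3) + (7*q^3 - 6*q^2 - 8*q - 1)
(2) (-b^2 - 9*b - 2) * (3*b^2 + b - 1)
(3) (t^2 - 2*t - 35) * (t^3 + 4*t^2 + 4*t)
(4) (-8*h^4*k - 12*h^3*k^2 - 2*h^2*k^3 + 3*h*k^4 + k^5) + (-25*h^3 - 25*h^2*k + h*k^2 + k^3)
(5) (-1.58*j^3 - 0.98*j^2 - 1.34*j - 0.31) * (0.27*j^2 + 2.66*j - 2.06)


(1) = 3*q^3 - 8*q^2 - 11*q - 4
(2) = -3*b^4 - 28*b^3 - 14*b^2 + 7*b + 2
(3) = t^5 + 2*t^4 - 39*t^3 - 148*t^2 - 140*t
(4) = -8*h^4*k - 12*h^3*k^2 - 25*h^3 - 2*h^2*k^3 - 25*h^2*k + 3*h*k^4 + h*k^2 + k^5 + k^3
(5) = -0.4266*j^5 - 4.4674*j^4 + 0.2862*j^3 - 1.6293*j^2 + 1.9358*j + 0.6386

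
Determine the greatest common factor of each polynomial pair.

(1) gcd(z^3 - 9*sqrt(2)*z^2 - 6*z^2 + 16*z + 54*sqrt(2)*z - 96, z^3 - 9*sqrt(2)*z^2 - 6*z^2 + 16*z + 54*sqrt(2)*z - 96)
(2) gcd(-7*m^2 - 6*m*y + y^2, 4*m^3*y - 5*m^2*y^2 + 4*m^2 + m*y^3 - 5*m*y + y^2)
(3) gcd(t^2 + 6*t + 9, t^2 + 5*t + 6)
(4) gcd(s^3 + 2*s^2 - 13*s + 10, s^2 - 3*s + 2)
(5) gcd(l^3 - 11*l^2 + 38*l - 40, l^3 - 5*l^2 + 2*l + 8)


(1) = z^3 + z^2*(-9*sqrt(2) - 6) + z*(16 + 54*sqrt(2)) - 96
(2) = 1
(3) = gcd((t + 3)^2, (t + 2)*(t + 3)) = t + 3
(4) = gcd((s - 2)*(s - 1)*(s + 5), (s - 2)*(s - 1)) = s^2 - 3*s + 2
(5) = l^2 - 6*l + 8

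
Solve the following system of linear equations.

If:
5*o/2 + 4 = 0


Then:
o = -8/5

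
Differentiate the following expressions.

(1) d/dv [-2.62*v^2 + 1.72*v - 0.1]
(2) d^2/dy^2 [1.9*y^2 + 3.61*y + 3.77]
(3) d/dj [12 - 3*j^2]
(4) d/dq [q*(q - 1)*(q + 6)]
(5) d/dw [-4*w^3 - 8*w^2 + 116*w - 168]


(1) = 1.72 - 5.24*v
(2) = 3.80000000000000
(3) = -6*j
(4) = 3*q^2 + 10*q - 6
(5) = -12*w^2 - 16*w + 116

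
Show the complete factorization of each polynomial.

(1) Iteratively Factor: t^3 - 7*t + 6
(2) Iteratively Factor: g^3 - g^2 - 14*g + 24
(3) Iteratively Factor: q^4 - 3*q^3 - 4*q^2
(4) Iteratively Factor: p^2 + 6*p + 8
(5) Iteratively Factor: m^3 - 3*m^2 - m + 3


(1) = (t + 3)*(t^2 - 3*t + 2) = (t - 2)*(t + 3)*(t - 1)
(2) = (g - 2)*(g^2 + g - 12) = (g - 3)*(g - 2)*(g + 4)
(3) = (q)*(q^3 - 3*q^2 - 4*q) = q^2*(q^2 - 3*q - 4) = q^2*(q + 1)*(q - 4)
(4) = (p + 4)*(p + 2)
(5) = (m + 1)*(m^2 - 4*m + 3) = (m - 1)*(m + 1)*(m - 3)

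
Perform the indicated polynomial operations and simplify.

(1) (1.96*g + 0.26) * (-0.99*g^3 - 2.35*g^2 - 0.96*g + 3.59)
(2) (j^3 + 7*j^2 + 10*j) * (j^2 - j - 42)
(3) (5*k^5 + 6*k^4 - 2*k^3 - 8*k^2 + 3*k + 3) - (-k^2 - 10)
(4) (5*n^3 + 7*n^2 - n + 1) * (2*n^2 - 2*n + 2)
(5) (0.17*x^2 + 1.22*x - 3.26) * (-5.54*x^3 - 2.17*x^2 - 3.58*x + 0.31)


(1) = -1.9404*g^4 - 4.8634*g^3 - 2.4926*g^2 + 6.7868*g + 0.9334
(2) = j^5 + 6*j^4 - 39*j^3 - 304*j^2 - 420*j
(3) = 5*k^5 + 6*k^4 - 2*k^3 - 7*k^2 + 3*k + 13
(4) = 10*n^5 + 4*n^4 - 6*n^3 + 18*n^2 - 4*n + 2
(5) = -0.9418*x^5 - 7.1277*x^4 + 14.8044*x^3 + 2.7593*x^2 + 12.049*x - 1.0106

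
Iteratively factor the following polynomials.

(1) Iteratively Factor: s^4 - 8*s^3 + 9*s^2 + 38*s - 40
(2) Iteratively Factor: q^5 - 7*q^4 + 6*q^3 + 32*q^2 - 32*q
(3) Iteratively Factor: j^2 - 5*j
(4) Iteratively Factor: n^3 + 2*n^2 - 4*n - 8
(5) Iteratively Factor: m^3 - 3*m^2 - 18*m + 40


(1) = (s - 4)*(s^3 - 4*s^2 - 7*s + 10) = (s - 4)*(s + 2)*(s^2 - 6*s + 5) = (s - 5)*(s - 4)*(s + 2)*(s - 1)
(2) = (q)*(q^4 - 7*q^3 + 6*q^2 + 32*q - 32) = q*(q + 2)*(q^3 - 9*q^2 + 24*q - 16) = q*(q - 4)*(q + 2)*(q^2 - 5*q + 4) = q*(q - 4)*(q - 1)*(q + 2)*(q - 4)
(3) = (j)*(j - 5)
(4) = (n + 2)*(n^2 - 4) = (n - 2)*(n + 2)*(n + 2)
(5) = (m + 4)*(m^2 - 7*m + 10) = (m - 5)*(m + 4)*(m - 2)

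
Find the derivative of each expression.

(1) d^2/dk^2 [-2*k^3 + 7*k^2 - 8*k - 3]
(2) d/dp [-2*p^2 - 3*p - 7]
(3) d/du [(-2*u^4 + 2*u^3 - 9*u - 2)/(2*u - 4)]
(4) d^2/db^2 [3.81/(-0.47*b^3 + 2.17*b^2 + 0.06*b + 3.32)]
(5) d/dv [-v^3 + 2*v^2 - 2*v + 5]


(1) = 14 - 12*k
(2) = -4*p - 3
(3) = (-3*u^4 + 10*u^3 - 6*u^2 + 10)/(u^2 - 4*u + 4)
(4) = ((10.7442*b - 16.5354)*(-0.47*b^3 + 2.17*b^2 + 0.06*b + 3.32) + 3.81*(-2.82*b^2 + 8.68*b + 0.12)*(-1.41*b^2 + 4.34*b + 0.06))/(-0.47*b^3 + 2.17*b^2 + 0.06*b + 3.32)^3
(5) = -3*v^2 + 4*v - 2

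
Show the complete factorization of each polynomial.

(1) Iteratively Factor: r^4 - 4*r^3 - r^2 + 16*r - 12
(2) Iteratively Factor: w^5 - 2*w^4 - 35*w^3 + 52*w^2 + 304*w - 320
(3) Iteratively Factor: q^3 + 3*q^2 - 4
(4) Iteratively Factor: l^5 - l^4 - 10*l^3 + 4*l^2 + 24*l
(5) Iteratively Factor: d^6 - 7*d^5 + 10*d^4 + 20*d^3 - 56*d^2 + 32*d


(1) = (r + 2)*(r^3 - 6*r^2 + 11*r - 6) = (r - 2)*(r + 2)*(r^2 - 4*r + 3) = (r - 2)*(r - 1)*(r + 2)*(r - 3)
(2) = (w - 5)*(w^4 + 3*w^3 - 20*w^2 - 48*w + 64) = (w - 5)*(w - 1)*(w^3 + 4*w^2 - 16*w - 64) = (w - 5)*(w - 4)*(w - 1)*(w^2 + 8*w + 16) = (w - 5)*(w - 4)*(w - 1)*(w + 4)*(w + 4)
(3) = (q + 2)*(q^2 + q - 2) = (q - 1)*(q + 2)*(q + 2)
(4) = (l + 2)*(l^4 - 3*l^3 - 4*l^2 + 12*l) = l*(l + 2)*(l^3 - 3*l^2 - 4*l + 12) = l*(l - 2)*(l + 2)*(l^2 - l - 6) = l*(l - 2)*(l + 2)^2*(l - 3)
(5) = (d - 4)*(d^5 - 3*d^4 - 2*d^3 + 12*d^2 - 8*d) = (d - 4)*(d - 2)*(d^4 - d^3 - 4*d^2 + 4*d) = (d - 4)*(d - 2)^2*(d^3 + d^2 - 2*d) = (d - 4)*(d - 2)^2*(d + 2)*(d^2 - d) = (d - 4)*(d - 2)^2*(d - 1)*(d + 2)*(d)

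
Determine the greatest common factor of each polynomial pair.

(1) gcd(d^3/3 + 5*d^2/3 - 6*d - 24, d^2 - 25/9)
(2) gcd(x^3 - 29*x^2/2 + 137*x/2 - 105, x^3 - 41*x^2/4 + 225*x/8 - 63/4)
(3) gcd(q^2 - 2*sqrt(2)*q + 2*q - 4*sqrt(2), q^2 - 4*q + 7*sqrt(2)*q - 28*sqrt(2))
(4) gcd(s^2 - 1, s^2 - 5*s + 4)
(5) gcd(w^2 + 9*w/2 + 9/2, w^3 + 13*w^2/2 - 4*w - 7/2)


(1) = gcd((d/3 + 1)*(d - 4)*(d + 6), (d - 5/3)*(d + 5/3)) = 1
(2) = x^2 - 19*x/2 + 21
(3) = 1
(4) = s - 1
(5) = gcd((w + 3/2)*(w + 3), (w - 1)*(w + 1/2)*(w + 7)) = 1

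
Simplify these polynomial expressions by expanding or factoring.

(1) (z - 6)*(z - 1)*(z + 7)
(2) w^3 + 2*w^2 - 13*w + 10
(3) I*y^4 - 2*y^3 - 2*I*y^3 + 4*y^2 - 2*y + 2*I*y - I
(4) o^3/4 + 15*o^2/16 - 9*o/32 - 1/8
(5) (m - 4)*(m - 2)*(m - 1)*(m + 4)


(1) = z^3 - 43*z + 42
(2) = (w - 2)*(w - 1)*(w + 5)
(3) = (y - 1)*(y + I)^2*(I*y - I)
(4) = (o/4 + 1)*(o - 1/2)*(o + 1/4)
(5) = m^4 - 3*m^3 - 14*m^2 + 48*m - 32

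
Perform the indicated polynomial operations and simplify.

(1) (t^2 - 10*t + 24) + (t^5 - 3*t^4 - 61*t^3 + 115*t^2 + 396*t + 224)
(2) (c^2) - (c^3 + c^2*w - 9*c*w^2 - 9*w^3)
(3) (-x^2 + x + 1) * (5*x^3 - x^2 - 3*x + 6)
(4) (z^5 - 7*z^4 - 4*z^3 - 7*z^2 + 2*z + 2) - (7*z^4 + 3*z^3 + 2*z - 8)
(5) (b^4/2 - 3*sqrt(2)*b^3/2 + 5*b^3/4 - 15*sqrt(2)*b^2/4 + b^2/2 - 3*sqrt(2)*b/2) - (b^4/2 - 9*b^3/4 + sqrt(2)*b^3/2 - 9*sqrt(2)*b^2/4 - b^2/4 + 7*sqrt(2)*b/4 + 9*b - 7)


(1) = t^5 - 3*t^4 - 61*t^3 + 116*t^2 + 386*t + 248
(2) = -c^3 - c^2*w + c^2 + 9*c*w^2 + 9*w^3
(3) = -5*x^5 + 6*x^4 + 7*x^3 - 10*x^2 + 3*x + 6
(4) = z^5 - 14*z^4 - 7*z^3 - 7*z^2 + 10
(5) = -2*sqrt(2)*b^3 + 7*b^3/2 - 3*sqrt(2)*b^2/2 + 3*b^2/4 - 9*b - 13*sqrt(2)*b/4 + 7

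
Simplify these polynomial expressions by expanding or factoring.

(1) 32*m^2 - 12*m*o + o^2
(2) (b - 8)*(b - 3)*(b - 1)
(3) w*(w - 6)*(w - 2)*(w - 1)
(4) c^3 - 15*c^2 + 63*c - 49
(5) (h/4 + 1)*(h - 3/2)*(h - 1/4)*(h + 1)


(1) = (-8*m + o)*(-4*m + o)
(2) = b^3 - 12*b^2 + 35*b - 24
(3) = w^4 - 9*w^3 + 20*w^2 - 12*w
(4) = (c - 7)^2*(c - 1)
(5) = h^4/4 + 13*h^3/16 - 35*h^2/32 - 41*h/32 + 3/8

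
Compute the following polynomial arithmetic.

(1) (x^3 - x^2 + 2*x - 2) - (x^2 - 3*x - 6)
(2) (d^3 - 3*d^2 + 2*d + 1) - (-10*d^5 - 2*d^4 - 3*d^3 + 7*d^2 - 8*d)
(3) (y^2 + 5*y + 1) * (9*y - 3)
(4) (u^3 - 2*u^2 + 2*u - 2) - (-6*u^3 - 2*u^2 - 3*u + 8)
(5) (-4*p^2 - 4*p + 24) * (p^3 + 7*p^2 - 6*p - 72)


(1) = x^3 - 2*x^2 + 5*x + 4
(2) = 10*d^5 + 2*d^4 + 4*d^3 - 10*d^2 + 10*d + 1
(3) = 9*y^3 + 42*y^2 - 6*y - 3
(4) = 7*u^3 + 5*u - 10
(5) = -4*p^5 - 32*p^4 + 20*p^3 + 480*p^2 + 144*p - 1728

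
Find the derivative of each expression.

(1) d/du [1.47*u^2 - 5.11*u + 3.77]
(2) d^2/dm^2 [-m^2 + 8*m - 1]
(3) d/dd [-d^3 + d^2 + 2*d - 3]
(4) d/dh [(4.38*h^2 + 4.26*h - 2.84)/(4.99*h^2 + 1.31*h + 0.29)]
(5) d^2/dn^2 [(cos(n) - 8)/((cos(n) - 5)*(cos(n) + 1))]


(1) = 2.94*u - 5.11
(2) = -2
(3) = -3*d^2 + 2*d + 2
(4) = (-15.5196*h^2 + 30.8836*h + 4.9558)/(24.9001*h^4 + 13.0738*h^3 + 4.6103*h^2 + 0.7598*h + 0.0841)
(5) = (-(1 - cos(2*n))^2 + 1739*cos(n) - 310*cos(2*n) + 29*cos(3*n) - 1810)/(4*(cos(n) - 5)^3*(cos(n) + 1)^2)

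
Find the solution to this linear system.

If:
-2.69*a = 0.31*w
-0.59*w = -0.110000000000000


Then:
a = -0.02
w = 0.19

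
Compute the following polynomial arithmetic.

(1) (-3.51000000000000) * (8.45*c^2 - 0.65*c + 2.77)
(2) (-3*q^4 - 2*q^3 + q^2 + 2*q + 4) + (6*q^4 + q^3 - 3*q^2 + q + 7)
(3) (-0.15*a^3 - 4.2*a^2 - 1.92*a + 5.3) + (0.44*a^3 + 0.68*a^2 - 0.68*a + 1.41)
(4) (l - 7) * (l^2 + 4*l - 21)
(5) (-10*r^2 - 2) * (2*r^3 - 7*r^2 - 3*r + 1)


(1) = -29.6595*c^2 + 2.2815*c - 9.7227
(2) = 3*q^4 - q^3 - 2*q^2 + 3*q + 11
(3) = 0.29*a^3 - 3.52*a^2 - 2.6*a + 6.71
(4) = l^3 - 3*l^2 - 49*l + 147
(5) = -20*r^5 + 70*r^4 + 26*r^3 + 4*r^2 + 6*r - 2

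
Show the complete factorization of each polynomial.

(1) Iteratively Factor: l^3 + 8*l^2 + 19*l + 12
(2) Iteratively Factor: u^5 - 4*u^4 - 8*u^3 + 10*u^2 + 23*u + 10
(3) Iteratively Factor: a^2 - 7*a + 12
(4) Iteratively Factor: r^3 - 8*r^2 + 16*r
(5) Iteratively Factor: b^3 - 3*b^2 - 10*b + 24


(1) = (l + 1)*(l^2 + 7*l + 12) = (l + 1)*(l + 3)*(l + 4)
(2) = (u + 1)*(u^4 - 5*u^3 - 3*u^2 + 13*u + 10) = (u + 1)^2*(u^3 - 6*u^2 + 3*u + 10) = (u - 5)*(u + 1)^2*(u^2 - u - 2) = (u - 5)*(u - 2)*(u + 1)^2*(u + 1)
(3) = (a - 4)*(a - 3)
(4) = (r - 4)*(r^2 - 4*r) = r*(r - 4)*(r - 4)
(5) = (b - 2)*(b^2 - b - 12) = (b - 4)*(b - 2)*(b + 3)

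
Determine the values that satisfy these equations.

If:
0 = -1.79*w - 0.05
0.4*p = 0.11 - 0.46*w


Then:
p = 0.31
w = -0.03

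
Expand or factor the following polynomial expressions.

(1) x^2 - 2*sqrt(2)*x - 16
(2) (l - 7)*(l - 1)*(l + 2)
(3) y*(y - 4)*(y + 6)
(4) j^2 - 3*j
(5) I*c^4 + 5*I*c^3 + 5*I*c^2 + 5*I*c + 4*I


(1) = (x - 4*sqrt(2))*(x + 2*sqrt(2))
(2) = l^3 - 6*l^2 - 9*l + 14
(3) = y^3 + 2*y^2 - 24*y
(4) = j*(j - 3)
(5) = (c + 4)*(c - I)*(c + I)*(I*c + I)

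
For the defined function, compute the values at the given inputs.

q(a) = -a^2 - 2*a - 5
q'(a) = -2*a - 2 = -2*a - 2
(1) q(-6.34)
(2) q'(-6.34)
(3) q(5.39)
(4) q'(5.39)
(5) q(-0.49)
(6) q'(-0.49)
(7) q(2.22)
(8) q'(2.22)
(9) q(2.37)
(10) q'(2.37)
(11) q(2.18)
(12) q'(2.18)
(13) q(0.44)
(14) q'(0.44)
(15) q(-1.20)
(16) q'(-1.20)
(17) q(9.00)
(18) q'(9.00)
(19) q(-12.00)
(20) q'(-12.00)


(1) = -32.52
(2) = 10.68
(3) = -44.83
(4) = -12.78
(5) = -4.26
(6) = -1.02
(7) = -14.37
(8) = -6.44
(9) = -15.36
(10) = -6.74
(11) = -14.11
(12) = -6.36
(13) = -6.07
(14) = -2.88
(15) = -4.04
(16) = 0.40
(17) = -104.00
(18) = -20.00
(19) = -125.00
(20) = 22.00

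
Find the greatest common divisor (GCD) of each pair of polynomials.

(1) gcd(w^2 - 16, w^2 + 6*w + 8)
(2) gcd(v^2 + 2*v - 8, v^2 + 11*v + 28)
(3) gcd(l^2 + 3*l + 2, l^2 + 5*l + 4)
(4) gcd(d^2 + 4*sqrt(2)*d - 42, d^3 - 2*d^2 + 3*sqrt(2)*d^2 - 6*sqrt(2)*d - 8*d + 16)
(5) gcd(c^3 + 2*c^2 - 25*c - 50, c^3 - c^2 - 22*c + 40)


(1) = w + 4
(2) = v + 4
(3) = l + 1
(4) = 1
(5) = gcd((c - 5)*(c + 2)*(c + 5), (c - 4)*(c - 2)*(c + 5)) = c + 5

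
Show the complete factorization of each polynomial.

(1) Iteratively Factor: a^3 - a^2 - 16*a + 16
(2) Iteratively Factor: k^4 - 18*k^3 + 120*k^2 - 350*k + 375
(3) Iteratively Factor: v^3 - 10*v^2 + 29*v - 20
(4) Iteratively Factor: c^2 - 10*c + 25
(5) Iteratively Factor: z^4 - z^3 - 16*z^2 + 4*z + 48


(1) = (a - 1)*(a^2 - 16) = (a - 4)*(a - 1)*(a + 4)
(2) = (k - 5)*(k^3 - 13*k^2 + 55*k - 75) = (k - 5)^2*(k^2 - 8*k + 15) = (k - 5)^3*(k - 3)
(3) = (v - 4)*(v^2 - 6*v + 5) = (v - 4)*(v - 1)*(v - 5)
(4) = (c - 5)*(c - 5)
(5) = (z - 2)*(z^3 + z^2 - 14*z - 24) = (z - 4)*(z - 2)*(z^2 + 5*z + 6) = (z - 4)*(z - 2)*(z + 3)*(z + 2)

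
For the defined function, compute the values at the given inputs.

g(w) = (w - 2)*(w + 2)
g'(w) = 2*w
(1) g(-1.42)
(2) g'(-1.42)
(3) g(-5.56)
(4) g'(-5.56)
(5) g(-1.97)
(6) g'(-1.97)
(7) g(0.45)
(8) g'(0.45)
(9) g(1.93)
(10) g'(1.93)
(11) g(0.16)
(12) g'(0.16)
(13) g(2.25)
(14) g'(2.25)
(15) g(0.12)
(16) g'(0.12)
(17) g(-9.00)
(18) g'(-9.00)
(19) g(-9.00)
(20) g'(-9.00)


(1) = -1.98
(2) = -2.84
(3) = 26.91
(4) = -11.12
(5) = -0.12
(6) = -3.94
(7) = -3.80
(8) = 0.90
(9) = -0.28
(10) = 3.86
(11) = -3.97
(12) = 0.32
(13) = 1.06
(14) = 4.50
(15) = -3.99
(16) = 0.24
(17) = 77.00
(18) = -18.00
(19) = 77.00
(20) = -18.00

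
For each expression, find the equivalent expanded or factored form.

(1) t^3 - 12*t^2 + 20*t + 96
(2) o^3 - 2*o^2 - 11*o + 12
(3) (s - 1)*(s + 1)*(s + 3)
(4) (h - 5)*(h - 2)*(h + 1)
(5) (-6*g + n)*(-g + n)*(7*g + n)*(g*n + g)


(1) = (t - 8)*(t - 6)*(t + 2)
(2) = (o - 4)*(o - 1)*(o + 3)
(3) = s^3 + 3*s^2 - s - 3
(4) = h^3 - 6*h^2 + 3*h + 10
(5) = 42*g^4*n + 42*g^4 - 43*g^3*n^2 - 43*g^3*n + g*n^4 + g*n^3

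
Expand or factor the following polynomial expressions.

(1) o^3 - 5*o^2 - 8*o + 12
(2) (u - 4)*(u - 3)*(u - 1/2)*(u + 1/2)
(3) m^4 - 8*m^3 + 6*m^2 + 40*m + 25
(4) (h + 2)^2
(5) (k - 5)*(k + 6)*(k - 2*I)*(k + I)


(1) = (o - 6)*(o - 1)*(o + 2)
(2) = u^4 - 7*u^3 + 47*u^2/4 + 7*u/4 - 3
(3) = (m - 5)^2*(m + 1)^2
(4) = h^2 + 4*h + 4
(5) = k^4 + k^3 - I*k^3 - 28*k^2 - I*k^2 + 2*k + 30*I*k - 60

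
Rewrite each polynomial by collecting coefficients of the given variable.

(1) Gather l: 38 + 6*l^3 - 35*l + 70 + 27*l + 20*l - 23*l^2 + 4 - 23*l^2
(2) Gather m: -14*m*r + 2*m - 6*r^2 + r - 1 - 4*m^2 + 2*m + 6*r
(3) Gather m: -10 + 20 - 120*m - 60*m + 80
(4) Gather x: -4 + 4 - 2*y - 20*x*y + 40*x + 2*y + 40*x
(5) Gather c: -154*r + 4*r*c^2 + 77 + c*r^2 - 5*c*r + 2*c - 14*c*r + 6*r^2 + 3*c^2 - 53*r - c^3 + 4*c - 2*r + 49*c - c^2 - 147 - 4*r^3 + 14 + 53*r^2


(1) = 6*l^3 - 46*l^2 + 12*l + 112
(2) = -4*m^2 + m*(4 - 14*r) - 6*r^2 + 7*r - 1
(3) = 90 - 180*m
(4) = x*(80 - 20*y)
(5) = -c^3 + c^2*(4*r + 2) + c*(r^2 - 19*r + 55) - 4*r^3 + 59*r^2 - 209*r - 56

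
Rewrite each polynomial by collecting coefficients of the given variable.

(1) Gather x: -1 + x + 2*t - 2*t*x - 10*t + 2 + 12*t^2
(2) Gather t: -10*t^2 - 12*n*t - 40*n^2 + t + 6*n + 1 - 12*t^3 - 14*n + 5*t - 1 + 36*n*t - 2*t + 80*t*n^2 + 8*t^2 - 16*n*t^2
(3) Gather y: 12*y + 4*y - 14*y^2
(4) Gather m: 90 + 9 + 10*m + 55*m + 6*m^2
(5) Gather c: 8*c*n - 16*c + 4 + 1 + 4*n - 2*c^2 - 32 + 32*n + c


(1) = 12*t^2 - 8*t + x*(1 - 2*t) + 1
(2) = -40*n^2 - 8*n - 12*t^3 + t^2*(-16*n - 2) + t*(80*n^2 + 24*n + 4)
(3) = -14*y^2 + 16*y
(4) = 6*m^2 + 65*m + 99
(5) = -2*c^2 + c*(8*n - 15) + 36*n - 27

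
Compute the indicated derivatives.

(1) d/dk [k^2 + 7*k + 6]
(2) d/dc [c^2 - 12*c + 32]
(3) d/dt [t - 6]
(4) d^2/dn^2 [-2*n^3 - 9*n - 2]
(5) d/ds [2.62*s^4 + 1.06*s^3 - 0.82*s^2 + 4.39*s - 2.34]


(1) = 2*k + 7
(2) = 2*c - 12
(3) = 1
(4) = -12*n
(5) = 10.48*s^3 + 3.18*s^2 - 1.64*s + 4.39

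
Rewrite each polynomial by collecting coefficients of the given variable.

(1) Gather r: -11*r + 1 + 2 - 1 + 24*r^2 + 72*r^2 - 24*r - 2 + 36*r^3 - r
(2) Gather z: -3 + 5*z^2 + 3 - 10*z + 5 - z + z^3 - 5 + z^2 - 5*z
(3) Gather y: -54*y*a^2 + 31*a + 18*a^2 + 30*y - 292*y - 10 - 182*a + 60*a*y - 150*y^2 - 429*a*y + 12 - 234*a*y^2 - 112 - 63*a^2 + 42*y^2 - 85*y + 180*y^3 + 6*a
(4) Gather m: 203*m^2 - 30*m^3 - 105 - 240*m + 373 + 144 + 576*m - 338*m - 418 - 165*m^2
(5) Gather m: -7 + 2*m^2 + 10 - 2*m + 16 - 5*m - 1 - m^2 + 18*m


(1) = 36*r^3 + 96*r^2 - 36*r
(2) = z^3 + 6*z^2 - 16*z
(3) = -45*a^2 - 145*a + 180*y^3 + y^2*(-234*a - 108) + y*(-54*a^2 - 369*a - 347) - 110
(4) = -30*m^3 + 38*m^2 - 2*m - 6
(5) = m^2 + 11*m + 18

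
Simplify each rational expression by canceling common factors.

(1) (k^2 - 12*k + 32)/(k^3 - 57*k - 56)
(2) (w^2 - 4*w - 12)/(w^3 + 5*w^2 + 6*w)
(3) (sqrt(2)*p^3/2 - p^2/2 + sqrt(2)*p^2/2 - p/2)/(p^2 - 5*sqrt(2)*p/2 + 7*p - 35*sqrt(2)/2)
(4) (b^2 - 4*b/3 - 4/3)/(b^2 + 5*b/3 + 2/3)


(1) = (k - 4)/(k^2 + 8*k + 7)
(2) = (w - 6)/(w^2 + 3*w)
(3) = (2*sqrt(2)*p^3 + p^2*(-2 + 2*sqrt(2)) - 2*p)/(4*p^2 + p*(28 - 10*sqrt(2)) - 70*sqrt(2))
(4) = (b - 2)/(b + 1)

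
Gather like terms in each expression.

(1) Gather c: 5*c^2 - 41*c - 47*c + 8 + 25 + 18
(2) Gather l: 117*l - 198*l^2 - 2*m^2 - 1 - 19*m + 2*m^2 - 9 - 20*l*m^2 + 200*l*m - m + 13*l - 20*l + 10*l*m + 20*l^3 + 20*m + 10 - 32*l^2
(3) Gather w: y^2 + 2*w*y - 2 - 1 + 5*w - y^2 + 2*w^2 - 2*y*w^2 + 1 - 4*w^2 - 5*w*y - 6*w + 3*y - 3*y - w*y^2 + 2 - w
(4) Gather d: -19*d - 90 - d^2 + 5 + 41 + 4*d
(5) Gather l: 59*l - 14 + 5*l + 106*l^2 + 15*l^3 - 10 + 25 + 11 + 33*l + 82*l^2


(1) = 5*c^2 - 88*c + 51
(2) = 20*l^3 - 230*l^2 + l*(-20*m^2 + 210*m + 110)
(3) = w^2*(-2*y - 2) + w*(-y^2 - 3*y - 2)
(4) = -d^2 - 15*d - 44
(5) = 15*l^3 + 188*l^2 + 97*l + 12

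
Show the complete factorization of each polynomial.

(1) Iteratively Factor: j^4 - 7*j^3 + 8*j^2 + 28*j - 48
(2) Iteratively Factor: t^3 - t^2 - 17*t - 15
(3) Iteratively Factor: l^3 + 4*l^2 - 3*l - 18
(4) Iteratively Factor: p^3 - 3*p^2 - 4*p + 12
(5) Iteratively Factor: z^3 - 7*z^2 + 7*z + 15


(1) = (j + 2)*(j^3 - 9*j^2 + 26*j - 24) = (j - 3)*(j + 2)*(j^2 - 6*j + 8) = (j - 4)*(j - 3)*(j + 2)*(j - 2)
(2) = (t - 5)*(t^2 + 4*t + 3) = (t - 5)*(t + 1)*(t + 3)
(3) = (l - 2)*(l^2 + 6*l + 9) = (l - 2)*(l + 3)*(l + 3)
(4) = (p - 2)*(p^2 - p - 6) = (p - 3)*(p - 2)*(p + 2)
(5) = (z + 1)*(z^2 - 8*z + 15) = (z - 5)*(z + 1)*(z - 3)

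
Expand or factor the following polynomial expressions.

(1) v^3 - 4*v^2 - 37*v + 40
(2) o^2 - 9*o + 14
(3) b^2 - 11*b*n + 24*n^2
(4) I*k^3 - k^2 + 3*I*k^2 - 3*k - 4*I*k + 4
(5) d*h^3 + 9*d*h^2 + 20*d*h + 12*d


(1) = (v - 8)*(v - 1)*(v + 5)
(2) = (o - 7)*(o - 2)
(3) = (b - 8*n)*(b - 3*n)
(4) = (k + 4)*(k + I)*(I*k - I)
(5) = (h + 2)*(h + 6)*(d*h + d)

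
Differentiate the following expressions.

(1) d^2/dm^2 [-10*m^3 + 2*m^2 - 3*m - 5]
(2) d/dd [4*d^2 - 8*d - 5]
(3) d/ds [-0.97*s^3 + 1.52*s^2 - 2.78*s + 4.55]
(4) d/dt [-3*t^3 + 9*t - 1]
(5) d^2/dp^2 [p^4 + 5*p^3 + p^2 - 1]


(1) = 4 - 60*m
(2) = 8*d - 8
(3) = -2.91*s^2 + 3.04*s - 2.78
(4) = 9 - 9*t^2
(5) = 12*p^2 + 30*p + 2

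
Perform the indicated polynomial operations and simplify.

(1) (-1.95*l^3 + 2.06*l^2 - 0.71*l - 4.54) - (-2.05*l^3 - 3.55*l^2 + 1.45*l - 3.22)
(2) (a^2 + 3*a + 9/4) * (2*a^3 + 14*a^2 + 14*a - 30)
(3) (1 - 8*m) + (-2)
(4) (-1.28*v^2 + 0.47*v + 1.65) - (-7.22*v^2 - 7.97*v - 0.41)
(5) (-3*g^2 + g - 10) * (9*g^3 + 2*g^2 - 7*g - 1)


(1) = 0.1*l^3 + 5.61*l^2 - 2.16*l - 1.32
(2) = 2*a^5 + 20*a^4 + 121*a^3/2 + 87*a^2/2 - 117*a/2 - 135/2
(3) = -8*m - 1
(4) = 5.94*v^2 + 8.44*v + 2.06
(5) = -27*g^5 + 3*g^4 - 67*g^3 - 24*g^2 + 69*g + 10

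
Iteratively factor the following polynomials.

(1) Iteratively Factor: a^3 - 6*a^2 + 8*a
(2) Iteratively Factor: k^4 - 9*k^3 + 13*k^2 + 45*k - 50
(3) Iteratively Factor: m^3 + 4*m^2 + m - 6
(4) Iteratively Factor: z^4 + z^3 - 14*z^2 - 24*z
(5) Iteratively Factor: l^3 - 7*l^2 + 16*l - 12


(1) = (a - 4)*(a^2 - 2*a) = (a - 4)*(a - 2)*(a)
(2) = (k - 5)*(k^3 - 4*k^2 - 7*k + 10) = (k - 5)^2*(k^2 + k - 2) = (k - 5)^2*(k - 1)*(k + 2)
(3) = (m + 3)*(m^2 + m - 2) = (m - 1)*(m + 3)*(m + 2)
(4) = (z + 3)*(z^3 - 2*z^2 - 8*z) = (z - 4)*(z + 3)*(z^2 + 2*z) = z*(z - 4)*(z + 3)*(z + 2)
(5) = (l - 3)*(l^2 - 4*l + 4) = (l - 3)*(l - 2)*(l - 2)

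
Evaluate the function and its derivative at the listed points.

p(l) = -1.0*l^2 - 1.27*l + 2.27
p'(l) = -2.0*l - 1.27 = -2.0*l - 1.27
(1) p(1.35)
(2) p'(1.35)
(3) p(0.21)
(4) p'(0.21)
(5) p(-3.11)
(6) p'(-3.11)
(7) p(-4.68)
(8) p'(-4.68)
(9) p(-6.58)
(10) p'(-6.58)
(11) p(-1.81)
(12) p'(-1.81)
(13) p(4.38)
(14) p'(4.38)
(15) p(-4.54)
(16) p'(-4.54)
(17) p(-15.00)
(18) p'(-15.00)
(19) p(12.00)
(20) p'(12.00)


(1) = -1.27
(2) = -3.97
(3) = 1.96
(4) = -1.69
(5) = -3.45
(6) = 4.95
(7) = -13.69
(8) = 8.09
(9) = -32.67
(10) = 11.89
(11) = 1.29
(12) = 2.35
(13) = -22.48
(14) = -10.03
(15) = -12.58
(16) = 7.81
(17) = -203.68
(18) = 28.73
(19) = -156.97
(20) = -25.27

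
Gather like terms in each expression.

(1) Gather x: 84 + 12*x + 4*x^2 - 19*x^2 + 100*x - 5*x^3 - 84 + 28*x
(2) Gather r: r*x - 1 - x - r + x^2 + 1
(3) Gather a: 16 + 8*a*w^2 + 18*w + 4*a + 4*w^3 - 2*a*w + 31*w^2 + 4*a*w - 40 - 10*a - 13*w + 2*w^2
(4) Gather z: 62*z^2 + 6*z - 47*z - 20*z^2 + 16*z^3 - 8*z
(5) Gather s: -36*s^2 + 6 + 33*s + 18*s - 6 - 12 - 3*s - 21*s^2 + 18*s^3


(1) = -5*x^3 - 15*x^2 + 140*x
(2) = r*(x - 1) + x^2 - x
(3) = a*(8*w^2 + 2*w - 6) + 4*w^3 + 33*w^2 + 5*w - 24
(4) = 16*z^3 + 42*z^2 - 49*z
(5) = 18*s^3 - 57*s^2 + 48*s - 12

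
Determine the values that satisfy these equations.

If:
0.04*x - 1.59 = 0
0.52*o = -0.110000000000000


Then:
o = -0.21
x = 39.75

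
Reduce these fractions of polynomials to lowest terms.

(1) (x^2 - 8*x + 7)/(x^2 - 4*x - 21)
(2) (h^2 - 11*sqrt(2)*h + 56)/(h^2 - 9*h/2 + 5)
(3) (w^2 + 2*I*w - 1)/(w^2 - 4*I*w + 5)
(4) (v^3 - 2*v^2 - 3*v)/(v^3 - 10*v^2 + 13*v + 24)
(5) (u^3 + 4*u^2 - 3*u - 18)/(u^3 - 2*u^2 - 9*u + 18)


(1) = (x - 1)/(x + 3)
(2) = (2*h^2 - 22*sqrt(2)*h + 112)/(2*h^2 - 9*h + 10)
(3) = (w + I)/(w - 5*I)
(4) = v/(v - 8)
(5) = (u + 3)/(u - 3)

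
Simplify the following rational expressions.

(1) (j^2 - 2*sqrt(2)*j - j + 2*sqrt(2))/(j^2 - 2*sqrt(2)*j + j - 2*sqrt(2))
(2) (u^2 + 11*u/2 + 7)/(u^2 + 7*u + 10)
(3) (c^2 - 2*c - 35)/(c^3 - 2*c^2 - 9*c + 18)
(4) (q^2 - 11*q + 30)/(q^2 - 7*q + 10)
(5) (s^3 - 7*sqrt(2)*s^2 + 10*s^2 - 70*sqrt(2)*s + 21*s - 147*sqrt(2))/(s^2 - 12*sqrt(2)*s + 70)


(1) = (j - 1)/(j + 1)
(2) = (2*u + 7)/(2*u + 10)
(3) = (c^2 - 2*c - 35)/(c^3 - 2*c^2 - 9*c + 18)
(4) = (q - 6)/(q - 2)
(5) = (s^2 + 10*s + 21)/(s - 5*sqrt(2))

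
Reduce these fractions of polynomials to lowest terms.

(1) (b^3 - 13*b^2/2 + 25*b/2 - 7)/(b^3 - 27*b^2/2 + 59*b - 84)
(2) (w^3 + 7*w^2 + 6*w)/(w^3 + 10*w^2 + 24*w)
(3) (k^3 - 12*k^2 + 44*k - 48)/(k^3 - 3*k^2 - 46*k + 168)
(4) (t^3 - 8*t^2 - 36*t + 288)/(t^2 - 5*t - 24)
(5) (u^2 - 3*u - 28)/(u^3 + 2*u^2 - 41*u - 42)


(1) = (b^2 - 3*b + 2)/(b^2 - 10*b + 24)
(2) = (w + 1)/(w + 4)
(3) = (k - 2)/(k + 7)
(4) = (t^2 - 36)/(t + 3)
(5) = (u^2 - 3*u - 28)/(u^3 + 2*u^2 - 41*u - 42)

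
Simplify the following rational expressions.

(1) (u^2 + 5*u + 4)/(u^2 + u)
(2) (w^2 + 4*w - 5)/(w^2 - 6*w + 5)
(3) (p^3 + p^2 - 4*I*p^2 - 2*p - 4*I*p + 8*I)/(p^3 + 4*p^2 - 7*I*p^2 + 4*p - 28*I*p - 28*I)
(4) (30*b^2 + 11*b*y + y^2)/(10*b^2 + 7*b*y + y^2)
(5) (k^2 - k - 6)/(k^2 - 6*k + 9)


(1) = (u + 4)/u
(2) = (w + 5)/(w - 5)
(3) = (p^2 + p*(-1 - 4*I) + 4*I)/(p^2 + p*(2 - 7*I) - 14*I)
(4) = (6*b + y)/(2*b + y)
(5) = (k + 2)/(k - 3)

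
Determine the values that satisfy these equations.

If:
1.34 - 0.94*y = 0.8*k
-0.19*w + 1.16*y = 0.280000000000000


Then:
k = 1.675 - 1.175*y
w = 6.10526315789474*y - 1.47368421052632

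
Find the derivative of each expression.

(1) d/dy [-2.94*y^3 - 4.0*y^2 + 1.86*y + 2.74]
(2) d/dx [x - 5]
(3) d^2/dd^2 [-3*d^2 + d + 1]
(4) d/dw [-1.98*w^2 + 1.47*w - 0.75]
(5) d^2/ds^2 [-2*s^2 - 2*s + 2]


(1) = -8.82*y^2 - 8.0*y + 1.86
(2) = 1
(3) = -6
(4) = 1.47 - 3.96*w
(5) = -4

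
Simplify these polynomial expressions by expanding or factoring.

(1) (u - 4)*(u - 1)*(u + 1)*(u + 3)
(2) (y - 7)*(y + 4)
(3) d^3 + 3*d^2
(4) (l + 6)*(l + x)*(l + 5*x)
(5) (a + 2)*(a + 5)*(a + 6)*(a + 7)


(1) = u^4 - u^3 - 13*u^2 + u + 12
(2) = y^2 - 3*y - 28
(3) = d^2*(d + 3)
(4) = l^3 + 6*l^2*x + 6*l^2 + 5*l*x^2 + 36*l*x + 30*x^2
(5) = a^4 + 20*a^3 + 143*a^2 + 424*a + 420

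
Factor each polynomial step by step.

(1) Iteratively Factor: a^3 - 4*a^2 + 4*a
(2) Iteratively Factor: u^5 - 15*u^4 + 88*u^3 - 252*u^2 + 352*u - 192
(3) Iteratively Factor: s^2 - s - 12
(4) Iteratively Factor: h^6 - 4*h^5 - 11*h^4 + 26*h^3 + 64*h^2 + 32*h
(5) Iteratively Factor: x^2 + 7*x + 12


(1) = (a)*(a^2 - 4*a + 4) = a*(a - 2)*(a - 2)
(2) = (u - 3)*(u^4 - 12*u^3 + 52*u^2 - 96*u + 64) = (u - 3)*(u - 2)*(u^3 - 10*u^2 + 32*u - 32) = (u - 3)*(u - 2)^2*(u^2 - 8*u + 16) = (u - 4)*(u - 3)*(u - 2)^2*(u - 4)
(3) = (s + 3)*(s - 4)
(4) = (h - 4)*(h^5 - 11*h^3 - 18*h^2 - 8*h) = (h - 4)^2*(h^4 + 4*h^3 + 5*h^2 + 2*h) = h*(h - 4)^2*(h^3 + 4*h^2 + 5*h + 2) = h*(h - 4)^2*(h + 1)*(h^2 + 3*h + 2) = h*(h - 4)^2*(h + 1)*(h + 2)*(h + 1)
(5) = (x + 4)*(x + 3)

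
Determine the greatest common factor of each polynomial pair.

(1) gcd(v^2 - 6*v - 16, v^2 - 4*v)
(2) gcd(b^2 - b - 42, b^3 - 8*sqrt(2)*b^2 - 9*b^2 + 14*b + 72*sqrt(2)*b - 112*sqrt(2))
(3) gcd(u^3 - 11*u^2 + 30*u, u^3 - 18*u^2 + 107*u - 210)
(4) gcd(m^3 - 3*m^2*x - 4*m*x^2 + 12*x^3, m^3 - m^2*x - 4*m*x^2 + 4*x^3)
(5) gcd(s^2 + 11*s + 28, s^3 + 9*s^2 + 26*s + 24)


(1) = gcd((v - 8)*(v + 2), v*(v - 4)) = 1
(2) = b - 7
(3) = gcd(u*(u - 6)*(u - 5), (u - 7)*(u - 6)*(u - 5)) = u^2 - 11*u + 30
(4) = -m^2 + 4*x^2
(5) = s + 4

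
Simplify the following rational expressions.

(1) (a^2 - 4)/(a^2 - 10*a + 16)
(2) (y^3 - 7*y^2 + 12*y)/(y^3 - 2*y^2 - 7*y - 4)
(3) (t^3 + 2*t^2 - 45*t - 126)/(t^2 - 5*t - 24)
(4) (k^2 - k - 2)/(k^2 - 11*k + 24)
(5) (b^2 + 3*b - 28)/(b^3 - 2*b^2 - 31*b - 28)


(1) = (a + 2)/(a - 8)
(2) = (y^2 - 3*y)/(y^2 + 2*y + 1)
(3) = (t^2 - t - 42)/(t - 8)
(4) = (k^2 - k - 2)/(k^2 - 11*k + 24)
(5) = (b^2 + 3*b - 28)/(b^3 - 2*b^2 - 31*b - 28)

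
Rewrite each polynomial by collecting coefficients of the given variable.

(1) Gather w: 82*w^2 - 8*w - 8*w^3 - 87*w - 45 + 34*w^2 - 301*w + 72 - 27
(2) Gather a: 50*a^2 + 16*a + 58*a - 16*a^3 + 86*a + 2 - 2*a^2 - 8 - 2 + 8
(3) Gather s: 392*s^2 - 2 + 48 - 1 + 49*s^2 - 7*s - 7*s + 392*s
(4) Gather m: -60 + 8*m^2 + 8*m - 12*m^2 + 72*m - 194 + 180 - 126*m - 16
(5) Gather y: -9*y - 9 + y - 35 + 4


(1) = -8*w^3 + 116*w^2 - 396*w
(2) = -16*a^3 + 48*a^2 + 160*a
(3) = 441*s^2 + 378*s + 45
(4) = -4*m^2 - 46*m - 90
(5) = -8*y - 40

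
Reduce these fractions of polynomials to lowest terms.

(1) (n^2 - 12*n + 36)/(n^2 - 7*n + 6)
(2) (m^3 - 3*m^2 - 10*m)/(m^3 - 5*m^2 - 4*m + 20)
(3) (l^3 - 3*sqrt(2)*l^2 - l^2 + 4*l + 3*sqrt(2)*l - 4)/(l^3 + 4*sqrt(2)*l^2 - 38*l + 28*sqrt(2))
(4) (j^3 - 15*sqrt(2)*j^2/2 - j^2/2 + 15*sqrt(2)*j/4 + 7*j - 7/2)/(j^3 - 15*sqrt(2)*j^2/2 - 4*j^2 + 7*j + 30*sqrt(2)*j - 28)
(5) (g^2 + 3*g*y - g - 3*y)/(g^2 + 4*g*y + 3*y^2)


(1) = (n - 6)/(n - 1)
(2) = m/(m - 2)
(3) = (l - 1)/(l + 7*sqrt(2))
(4) = (8*j - 4)/(8*j - 32)
(5) = (g - 1)/(g + y)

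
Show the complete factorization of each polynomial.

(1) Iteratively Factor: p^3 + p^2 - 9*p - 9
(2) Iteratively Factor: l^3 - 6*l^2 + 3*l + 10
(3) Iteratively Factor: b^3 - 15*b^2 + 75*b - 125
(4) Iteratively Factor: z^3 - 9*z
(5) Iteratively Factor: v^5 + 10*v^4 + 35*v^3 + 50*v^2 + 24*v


(1) = (p + 1)*(p^2 - 9) = (p - 3)*(p + 1)*(p + 3)
(2) = (l - 2)*(l^2 - 4*l - 5) = (l - 5)*(l - 2)*(l + 1)
(3) = (b - 5)*(b^2 - 10*b + 25) = (b - 5)^2*(b - 5)
(4) = (z + 3)*(z^2 - 3*z) = (z - 3)*(z + 3)*(z)
(5) = (v)*(v^4 + 10*v^3 + 35*v^2 + 50*v + 24) = v*(v + 1)*(v^3 + 9*v^2 + 26*v + 24) = v*(v + 1)*(v + 3)*(v^2 + 6*v + 8) = v*(v + 1)*(v + 2)*(v + 3)*(v + 4)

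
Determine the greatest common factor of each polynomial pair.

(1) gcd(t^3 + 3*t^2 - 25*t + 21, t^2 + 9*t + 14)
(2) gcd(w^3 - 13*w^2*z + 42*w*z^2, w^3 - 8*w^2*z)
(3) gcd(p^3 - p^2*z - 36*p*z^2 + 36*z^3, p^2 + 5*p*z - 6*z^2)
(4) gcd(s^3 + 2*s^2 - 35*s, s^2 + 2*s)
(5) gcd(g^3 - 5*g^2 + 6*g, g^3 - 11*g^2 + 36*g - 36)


(1) = gcd((t - 3)*(t - 1)*(t + 7), (t + 2)*(t + 7)) = t + 7
(2) = gcd(w*(w - 7*z)*(w - 6*z), w^2*(w - 8*z)) = w
(3) = gcd((p - 6*z)*(p - z)*(p + 6*z), (p - z)*(p + 6*z)) = -p^2 - 5*p*z + 6*z^2
(4) = s
(5) = gcd(g*(g - 3)*(g - 2), (g - 6)*(g - 3)*(g - 2)) = g^2 - 5*g + 6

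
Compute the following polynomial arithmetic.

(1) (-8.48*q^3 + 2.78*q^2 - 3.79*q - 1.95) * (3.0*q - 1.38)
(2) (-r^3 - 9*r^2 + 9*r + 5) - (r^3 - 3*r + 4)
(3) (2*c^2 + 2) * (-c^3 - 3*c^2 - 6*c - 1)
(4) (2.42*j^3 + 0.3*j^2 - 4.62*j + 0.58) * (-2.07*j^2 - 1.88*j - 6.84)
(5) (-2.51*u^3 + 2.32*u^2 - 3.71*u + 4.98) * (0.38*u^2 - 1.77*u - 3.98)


(1) = -25.44*q^4 + 20.0424*q^3 - 15.2064*q^2 - 0.6198*q + 2.691
(2) = -2*r^3 - 9*r^2 + 12*r + 1
(3) = -2*c^5 - 6*c^4 - 14*c^3 - 8*c^2 - 12*c - 2
(4) = -5.0094*j^5 - 5.1706*j^4 - 7.5534*j^3 + 5.433*j^2 + 30.5104*j - 3.9672
(5) = -0.9538*u^5 + 5.3243*u^4 + 4.4736*u^3 - 0.7745*u^2 + 5.9512*u - 19.8204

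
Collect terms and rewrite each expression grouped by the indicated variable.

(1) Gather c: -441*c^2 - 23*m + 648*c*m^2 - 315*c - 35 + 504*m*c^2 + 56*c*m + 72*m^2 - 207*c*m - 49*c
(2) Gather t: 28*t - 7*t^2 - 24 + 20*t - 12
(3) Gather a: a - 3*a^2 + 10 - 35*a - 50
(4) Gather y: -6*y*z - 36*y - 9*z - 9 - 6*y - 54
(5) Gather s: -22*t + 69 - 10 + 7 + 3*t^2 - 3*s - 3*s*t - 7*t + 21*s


(1) = c^2*(504*m - 441) + c*(648*m^2 - 151*m - 364) + 72*m^2 - 23*m - 35
(2) = -7*t^2 + 48*t - 36
(3) = -3*a^2 - 34*a - 40
(4) = y*(-6*z - 42) - 9*z - 63
(5) = s*(18 - 3*t) + 3*t^2 - 29*t + 66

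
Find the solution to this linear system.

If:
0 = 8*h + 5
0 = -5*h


Then:
No Solution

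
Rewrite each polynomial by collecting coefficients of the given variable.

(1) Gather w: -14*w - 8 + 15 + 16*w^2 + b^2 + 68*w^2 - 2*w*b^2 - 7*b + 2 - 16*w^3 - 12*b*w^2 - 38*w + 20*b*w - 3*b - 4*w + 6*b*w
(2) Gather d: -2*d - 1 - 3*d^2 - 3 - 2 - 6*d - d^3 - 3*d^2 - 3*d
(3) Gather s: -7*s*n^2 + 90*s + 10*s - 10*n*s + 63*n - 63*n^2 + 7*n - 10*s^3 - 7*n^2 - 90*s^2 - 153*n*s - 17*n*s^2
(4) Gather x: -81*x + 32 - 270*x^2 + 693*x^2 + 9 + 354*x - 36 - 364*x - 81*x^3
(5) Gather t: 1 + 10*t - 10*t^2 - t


(1) = b^2 - 10*b - 16*w^3 + w^2*(84 - 12*b) + w*(-2*b^2 + 26*b - 56) + 9
(2) = -d^3 - 6*d^2 - 11*d - 6
(3) = -70*n^2 + 70*n - 10*s^3 + s^2*(-17*n - 90) + s*(-7*n^2 - 163*n + 100)
(4) = -81*x^3 + 423*x^2 - 91*x + 5
(5) = -10*t^2 + 9*t + 1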